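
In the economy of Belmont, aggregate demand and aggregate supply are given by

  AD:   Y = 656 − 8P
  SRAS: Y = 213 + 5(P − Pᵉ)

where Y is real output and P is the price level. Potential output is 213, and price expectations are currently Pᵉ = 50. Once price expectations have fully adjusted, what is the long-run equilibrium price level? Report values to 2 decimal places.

Short run: with Pᵉ = 50, SRAS is Y = 5P − 37. Setting AD = SRAS gives 693 = 13P, so P = 53.31 and Y = 656 − 8P = 229.54.
Output 229.54 is above potential 213, so over time expected prices rise and SRAS shifts left until Y returns to 213.
Long run: Y = 213 on the AD curve gives 213 = 656 − 8P, so P = 55.38.

Long-run P = 55.38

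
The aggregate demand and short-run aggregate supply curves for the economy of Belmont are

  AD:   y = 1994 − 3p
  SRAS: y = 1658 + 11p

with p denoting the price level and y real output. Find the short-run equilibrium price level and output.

p = 24, y = 1922

Set AD = SRAS: 1994 − 3p = 1658 + 11p, so 336 = 14p and p = 24.
Then y = 1994 − 3·24 = 1922.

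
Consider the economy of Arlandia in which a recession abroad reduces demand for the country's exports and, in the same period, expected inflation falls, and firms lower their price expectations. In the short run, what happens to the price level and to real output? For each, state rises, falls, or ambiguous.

The first event is a negative demand shock: AD shifts left, which by itself pushes P down and Y down.
The second is a favourable supply shock: SRAS shifts right, which by itself pushes P down and Y up.
Both shocks push P down, so P falls. The two shocks push Y in opposite directions, so the effect on Y is ambiguous.

Price level: falls; output: ambiguous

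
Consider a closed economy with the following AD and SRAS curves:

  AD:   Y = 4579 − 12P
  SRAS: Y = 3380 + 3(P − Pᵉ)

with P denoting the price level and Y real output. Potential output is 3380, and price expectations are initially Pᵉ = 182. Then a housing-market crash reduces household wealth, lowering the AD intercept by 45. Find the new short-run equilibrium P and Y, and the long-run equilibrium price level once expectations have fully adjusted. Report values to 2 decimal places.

AD shifts left: new AD is Y = 4534 − 12P. With Pᵉ = 182, SRAS is Y = 2834 + 3P.
Short run: 4534 − 12P = 2834 + 3P gives 1700 = 15P, so P = 113.33 and Y = 4534 − 12P = 3174.00.
Y = 3174.00 is below potential 3380; expectations adjust and SRAS shifts right until Y = 3380.
Long run: on the new AD curve, 3380 = 4534 − 12P gives P = 96.17.

Short run: P = 113.33, Y = 3174.00. Long run: P = 96.17.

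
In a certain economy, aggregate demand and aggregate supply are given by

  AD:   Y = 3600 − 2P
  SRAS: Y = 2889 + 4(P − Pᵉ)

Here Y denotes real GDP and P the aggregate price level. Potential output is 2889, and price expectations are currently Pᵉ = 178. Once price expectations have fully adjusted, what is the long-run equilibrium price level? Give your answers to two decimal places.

Long-run P = 355.50

Short run: with Pᵉ = 178, SRAS is Y = 2177 + 4P. Setting AD = SRAS gives 1423 = 6P, so P = 237.17 and Y = 3600 − 2P = 3125.67.
Output 3125.67 is above potential 2889, so over time expected prices rise and SRAS shifts left until Y returns to 2889.
Long run: Y = 2889 on the AD curve gives 2889 = 3600 − 2P, so P = 355.50.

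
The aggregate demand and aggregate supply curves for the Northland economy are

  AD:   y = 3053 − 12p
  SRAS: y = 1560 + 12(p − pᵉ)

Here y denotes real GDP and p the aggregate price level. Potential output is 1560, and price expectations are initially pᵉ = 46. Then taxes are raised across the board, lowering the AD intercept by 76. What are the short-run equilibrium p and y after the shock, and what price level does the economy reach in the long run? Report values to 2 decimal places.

Short run: p = 82.04, y = 1992.50. Long run: p = 118.08.

AD shifts left: new AD is y = 2977 − 12p. With pᵉ = 46, SRAS is y = 1008 + 12p.
Short run: 2977 − 12p = 1008 + 12p gives 1969 = 24p, so p = 82.04 and y = 2977 − 12p = 1992.50.
y = 1992.50 is above potential 1560; expectations adjust and SRAS shifts left until y = 1560.
Long run: on the new AD curve, 1560 = 2977 − 12p gives p = 118.08.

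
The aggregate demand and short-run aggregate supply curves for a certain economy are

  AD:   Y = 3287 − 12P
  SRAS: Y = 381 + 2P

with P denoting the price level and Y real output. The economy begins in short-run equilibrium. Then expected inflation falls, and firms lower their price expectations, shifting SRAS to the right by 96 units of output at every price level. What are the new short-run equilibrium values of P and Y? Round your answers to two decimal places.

This is a positive supply shock: SRAS shifts right.
New SRAS: Y = 477 + 2P.
Set AD = SRAS: 3287 − 12P = 477 + 2P, so 2810 = 14P and P = 200.71.
Substituting into AD, Y = 878.43.

P = 200.71, Y = 878.43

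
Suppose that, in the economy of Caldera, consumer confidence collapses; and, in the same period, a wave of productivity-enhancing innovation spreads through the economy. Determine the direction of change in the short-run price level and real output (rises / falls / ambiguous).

Price level: falls; output: ambiguous

The first event is a negative demand shock: AD shifts left, which by itself pushes P down and Y down.
The second is a favourable supply shock: SRAS shifts right, which by itself pushes P down and Y up.
Both shocks push P down, so P falls. The two shocks push Y in opposite directions, so the effect on Y is ambiguous.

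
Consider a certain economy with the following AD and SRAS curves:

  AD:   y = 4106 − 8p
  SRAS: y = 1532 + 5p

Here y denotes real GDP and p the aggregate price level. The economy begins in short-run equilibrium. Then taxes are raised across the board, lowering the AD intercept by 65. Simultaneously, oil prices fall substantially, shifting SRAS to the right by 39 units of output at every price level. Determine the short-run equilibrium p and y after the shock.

p = 190, y = 2521

After both shocks: AD is y = 4041 − 8p and SRAS is y = 1571 + 5p.
Setting them equal: 2470 = 13p, so p = 190.
y = 4041 − 8·190 = 2521.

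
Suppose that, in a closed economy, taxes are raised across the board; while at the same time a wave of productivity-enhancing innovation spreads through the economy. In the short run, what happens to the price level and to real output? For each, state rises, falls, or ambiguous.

Price level: falls; output: ambiguous

The first event is a negative demand shock: AD shifts left, which by itself pushes P down and Y down.
The second is a favourable supply shock: SRAS shifts right, which by itself pushes P down and Y up.
Both shocks push P down, so P falls. The two shocks push Y in opposite directions, so the effect on Y is ambiguous.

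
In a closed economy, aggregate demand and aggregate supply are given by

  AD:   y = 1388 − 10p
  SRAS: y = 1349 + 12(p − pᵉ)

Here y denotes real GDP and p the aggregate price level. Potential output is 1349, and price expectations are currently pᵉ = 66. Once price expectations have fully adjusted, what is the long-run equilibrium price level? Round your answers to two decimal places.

Short run: with pᵉ = 66, SRAS is y = 557 + 12p. Setting AD = SRAS gives 831 = 22p, so p = 37.77 and y = 1388 − 10p = 1010.27.
Output 1010.27 is below potential 1349, so over time expected prices fall and SRAS shifts right until y returns to 1349.
Long run: y = 1349 on the AD curve gives 1349 = 1388 − 10p, so p = 3.90.

Long-run p = 3.90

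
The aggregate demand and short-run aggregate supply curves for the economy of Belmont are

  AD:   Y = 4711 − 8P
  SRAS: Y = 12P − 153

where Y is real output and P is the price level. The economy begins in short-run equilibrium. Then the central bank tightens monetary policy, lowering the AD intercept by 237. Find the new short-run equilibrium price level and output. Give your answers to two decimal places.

P = 231.35, Y = 2623.20

This is a negative demand shock: AD shifts left.
New AD: Y = 4474 − 8P.
Set AD = SRAS: 4474 − 8P = 12P − 153, so 4627 = 20P and P = 231.35.
Substituting into AD, Y = 2623.20.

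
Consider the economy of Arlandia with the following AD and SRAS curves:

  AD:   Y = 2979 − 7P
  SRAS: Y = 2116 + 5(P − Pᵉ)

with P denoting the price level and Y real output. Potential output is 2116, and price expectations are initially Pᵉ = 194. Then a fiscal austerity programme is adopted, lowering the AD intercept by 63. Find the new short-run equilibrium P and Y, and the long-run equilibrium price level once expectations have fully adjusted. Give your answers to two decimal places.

AD shifts left: new AD is Y = 2916 − 7P. With Pᵉ = 194, SRAS is Y = 1146 + 5P.
Short run: 2916 − 7P = 1146 + 5P gives 1770 = 12P, so P = 147.50 and Y = 2916 − 7P = 1883.50.
Y = 1883.50 is below potential 2116; expectations adjust and SRAS shifts right until Y = 2116.
Long run: on the new AD curve, 2116 = 2916 − 7P gives P = 114.29.

Short run: P = 147.50, Y = 1883.50. Long run: P = 114.29.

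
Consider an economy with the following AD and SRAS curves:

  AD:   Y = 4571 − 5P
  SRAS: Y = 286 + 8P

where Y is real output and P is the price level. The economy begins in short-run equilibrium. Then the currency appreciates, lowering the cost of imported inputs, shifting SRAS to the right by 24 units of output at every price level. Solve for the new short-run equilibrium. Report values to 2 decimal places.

P = 327.77, Y = 2932.15

This is a positive supply shock: SRAS shifts right.
New SRAS: Y = 310 + 8P.
Set AD = SRAS: 4571 − 5P = 310 + 8P, so 4261 = 13P and P = 327.77.
Substituting into AD, Y = 2932.15.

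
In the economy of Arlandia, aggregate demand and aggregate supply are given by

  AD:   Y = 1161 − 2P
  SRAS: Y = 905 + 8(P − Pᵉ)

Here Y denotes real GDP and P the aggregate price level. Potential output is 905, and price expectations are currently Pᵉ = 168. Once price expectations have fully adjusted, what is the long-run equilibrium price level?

Short run: with Pᵉ = 168, SRAS is Y = 8P − 439. Setting AD = SRAS gives 1600 = 10P, so P = 160 and Y = 1161 − 2·160 = 841.
Output 841 is below potential 905, so over time expected prices fall and SRAS shifts right until Y returns to 905.
Long run: Y = 905 on the AD curve gives 905 = 1161 − 2P, so P = 128.

Long-run P = 128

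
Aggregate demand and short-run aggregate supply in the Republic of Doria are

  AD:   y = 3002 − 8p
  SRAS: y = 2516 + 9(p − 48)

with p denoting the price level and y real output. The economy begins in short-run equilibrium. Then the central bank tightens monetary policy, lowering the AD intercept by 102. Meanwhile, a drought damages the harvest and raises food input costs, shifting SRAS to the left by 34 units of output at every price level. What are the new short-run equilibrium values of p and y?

p = 50, y = 2500

After both shocks: AD is y = 2900 − 8p and SRAS is y = 2050 + 9p.
Setting them equal: 850 = 17p, so p = 50.
y = 2900 − 8·50 = 2500.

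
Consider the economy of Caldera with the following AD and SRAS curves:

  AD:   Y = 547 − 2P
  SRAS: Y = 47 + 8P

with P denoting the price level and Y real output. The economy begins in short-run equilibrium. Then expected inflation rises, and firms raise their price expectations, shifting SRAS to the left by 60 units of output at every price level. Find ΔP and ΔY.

ΔP = +6, ΔY = -12

This is a negative supply shock: SRAS shifts left.
New SRAS: Y = 8P − 13.
Set AD = SRAS: 547 − 2P = 8P − 13, so 560 = 10P and P = 56.
Y = 547 − 2·56 = 435.
Initially P = 50, Y = 447, so ΔP = +6 and ΔY = -12.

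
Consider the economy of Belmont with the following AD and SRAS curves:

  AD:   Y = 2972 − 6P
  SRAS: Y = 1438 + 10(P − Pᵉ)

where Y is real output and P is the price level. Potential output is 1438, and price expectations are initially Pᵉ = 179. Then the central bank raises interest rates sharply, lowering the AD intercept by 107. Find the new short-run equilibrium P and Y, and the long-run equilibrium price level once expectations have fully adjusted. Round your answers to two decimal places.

Short run: P = 201.06, Y = 1658.63. Long run: P = 237.83.

AD shifts left: new AD is Y = 2865 − 6P. With Pᵉ = 179, SRAS is Y = 10P − 352.
Short run: 2865 − 6P = 10P − 352 gives 3217 = 16P, so P = 201.06 and Y = 2865 − 6P = 1658.63.
Y = 1658.63 is above potential 1438; expectations adjust and SRAS shifts left until Y = 1438.
Long run: on the new AD curve, 1438 = 2865 − 6P gives P = 237.83.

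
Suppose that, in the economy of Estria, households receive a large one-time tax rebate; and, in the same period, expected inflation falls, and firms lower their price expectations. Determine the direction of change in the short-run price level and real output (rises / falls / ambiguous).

Price level: ambiguous; output: rises

The first event is a positive demand shock: AD shifts right, which by itself pushes P up and Y up.
The second is a favourable supply shock: SRAS shifts right, which by itself pushes P down and Y up.
The two shocks push P in opposite directions, so the effect on P is ambiguous. Both shocks push Y up, so Y rises.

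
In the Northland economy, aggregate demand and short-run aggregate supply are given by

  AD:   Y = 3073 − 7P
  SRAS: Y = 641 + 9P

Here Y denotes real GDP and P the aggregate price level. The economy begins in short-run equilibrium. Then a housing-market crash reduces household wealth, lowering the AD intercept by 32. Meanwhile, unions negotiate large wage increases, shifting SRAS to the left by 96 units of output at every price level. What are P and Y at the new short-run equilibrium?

After both shocks: AD is Y = 3041 − 7P and SRAS is Y = 545 + 9P.
Setting them equal: 2496 = 16P, so P = 156.
Y = 3041 − 7·156 = 1949.

P = 156, Y = 1949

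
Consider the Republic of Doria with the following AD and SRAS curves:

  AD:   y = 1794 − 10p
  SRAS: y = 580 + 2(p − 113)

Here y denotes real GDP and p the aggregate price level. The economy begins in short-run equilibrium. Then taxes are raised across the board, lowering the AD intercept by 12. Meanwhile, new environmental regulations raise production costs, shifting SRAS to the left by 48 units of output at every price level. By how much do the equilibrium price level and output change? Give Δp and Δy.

After both shocks: AD is y = 1782 − 10p and SRAS is y = 306 + 2p.
Setting them equal: 1476 = 12p, so p = 123.
y = 1782 − 10·123 = 552.
Initially p = 120, y = 594, so Δp = +3 and Δy = -42.

Δp = +3, Δy = -42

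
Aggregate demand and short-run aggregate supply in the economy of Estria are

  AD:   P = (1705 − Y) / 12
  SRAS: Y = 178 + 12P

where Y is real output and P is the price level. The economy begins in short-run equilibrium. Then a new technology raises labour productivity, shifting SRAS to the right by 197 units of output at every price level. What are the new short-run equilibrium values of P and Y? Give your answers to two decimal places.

This is a positive supply shock: SRAS shifts right.
New SRAS: Y = 375 + 12P.
Set AD = SRAS: 1705 − 12P = 375 + 12P, so 1330 = 24P and P = 55.42.
Substituting into AD, Y = 1040.00.

P = 55.42, Y = 1040.00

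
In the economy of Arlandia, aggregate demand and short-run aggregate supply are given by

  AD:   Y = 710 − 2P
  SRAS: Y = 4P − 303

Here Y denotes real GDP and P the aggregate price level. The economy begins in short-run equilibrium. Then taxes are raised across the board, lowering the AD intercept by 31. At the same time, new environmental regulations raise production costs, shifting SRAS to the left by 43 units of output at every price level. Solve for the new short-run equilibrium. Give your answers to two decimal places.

P = 170.83, Y = 337.33

After both shocks: AD is Y = 679 − 2P and SRAS is Y = 4P − 346.
Setting them equal: 1025 = 6P, so P = 170.83.
Substituting into AD, Y = 337.33.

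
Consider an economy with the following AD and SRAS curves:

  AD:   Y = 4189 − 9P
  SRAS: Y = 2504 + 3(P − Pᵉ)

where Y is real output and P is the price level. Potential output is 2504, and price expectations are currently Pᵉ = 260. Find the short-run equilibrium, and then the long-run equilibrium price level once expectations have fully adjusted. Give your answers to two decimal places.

Short run: P = 205.42, Y = 2340.25. Long run: P = 187.22.

Short run: with Pᵉ = 260, SRAS is Y = 1724 + 3P. Setting AD = SRAS gives 2465 = 12P, so P = 205.42 and Y = 4189 − 9P = 2340.25.
Output 2340.25 is below potential 2504, so over time expected prices fall and SRAS shifts right until Y returns to 2504.
Long run: Y = 2504 on the AD curve gives 2504 = 4189 − 9P, so P = 187.22.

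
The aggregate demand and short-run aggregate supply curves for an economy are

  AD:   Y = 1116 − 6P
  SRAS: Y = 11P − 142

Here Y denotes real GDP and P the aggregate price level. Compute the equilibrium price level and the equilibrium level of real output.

Set AD = SRAS: 1116 − 6P = 11P − 142, so 1258 = 17P and P = 74.
Then Y = 1116 − 6·74 = 672.

P = 74, Y = 672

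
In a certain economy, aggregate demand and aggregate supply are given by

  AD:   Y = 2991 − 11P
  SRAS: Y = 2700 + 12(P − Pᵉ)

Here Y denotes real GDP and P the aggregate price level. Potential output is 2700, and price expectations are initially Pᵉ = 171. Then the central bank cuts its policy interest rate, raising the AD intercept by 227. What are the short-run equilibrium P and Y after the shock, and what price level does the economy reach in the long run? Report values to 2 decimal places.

AD shifts right: new AD is Y = 3218 − 11P. With Pᵉ = 171, SRAS is Y = 648 + 12P.
Short run: 3218 − 11P = 648 + 12P gives 2570 = 23P, so P = 111.74 and Y = 3218 − 11P = 1988.87.
Y = 1988.87 is below potential 2700; expectations adjust and SRAS shifts right until Y = 2700.
Long run: on the new AD curve, 2700 = 3218 − 11P gives P = 47.09.

Short run: P = 111.74, Y = 1988.87. Long run: P = 47.09.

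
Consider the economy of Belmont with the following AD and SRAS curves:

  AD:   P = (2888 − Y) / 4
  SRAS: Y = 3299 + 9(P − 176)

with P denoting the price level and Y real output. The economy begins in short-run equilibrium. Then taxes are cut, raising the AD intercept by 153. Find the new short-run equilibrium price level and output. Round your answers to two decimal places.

P = 102.00, Y = 2633.00

This is a positive demand shock: AD shifts right.
New AD: Y = 3041 − 4P.
SRAS can be written Y = 1715 + 9P.
Set AD = SRAS: 3041 − 4P = 1715 + 9P, so 1326 = 13P and P = 102.00.
Substituting into AD, Y = 2633.00.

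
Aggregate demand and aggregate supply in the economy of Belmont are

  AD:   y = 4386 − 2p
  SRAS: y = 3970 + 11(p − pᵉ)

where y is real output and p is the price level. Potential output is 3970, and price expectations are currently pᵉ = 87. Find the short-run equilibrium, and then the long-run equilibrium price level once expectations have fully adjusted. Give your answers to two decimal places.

Short run: p = 105.62, y = 4174.77. Long run: p = 208.00.

Short run: with pᵉ = 87, SRAS is y = 3013 + 11p. Setting AD = SRAS gives 1373 = 13p, so p = 105.62 and y = 4386 − 2p = 4174.77.
Output 4174.77 is above potential 3970, so over time expected prices rise and SRAS shifts left until y returns to 3970.
Long run: y = 3970 on the AD curve gives 3970 = 4386 − 2p, so p = 208.00.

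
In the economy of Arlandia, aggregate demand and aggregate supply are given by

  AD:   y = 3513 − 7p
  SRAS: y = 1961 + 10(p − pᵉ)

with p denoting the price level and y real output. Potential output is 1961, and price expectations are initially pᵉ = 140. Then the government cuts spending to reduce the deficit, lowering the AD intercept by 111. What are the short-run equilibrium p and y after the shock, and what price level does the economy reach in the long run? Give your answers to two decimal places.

AD shifts left: new AD is y = 3402 − 7p. With pᵉ = 140, SRAS is y = 561 + 10p.
Short run: 3402 − 7p = 561 + 10p gives 2841 = 17p, so p = 167.12 and y = 3402 − 7p = 2232.18.
y = 2232.18 is above potential 1961; expectations adjust and SRAS shifts left until y = 1961.
Long run: on the new AD curve, 1961 = 3402 − 7p gives p = 205.86.

Short run: p = 167.12, y = 2232.18. Long run: p = 205.86.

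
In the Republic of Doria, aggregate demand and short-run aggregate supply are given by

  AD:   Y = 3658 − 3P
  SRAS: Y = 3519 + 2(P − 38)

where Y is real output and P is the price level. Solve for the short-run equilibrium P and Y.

Write SRAS as Y = 3519 + 2P − 76 = 3443 + 2P.
Set AD = SRAS: 3658 − 3P = 3443 + 2P, so 215 = 5P and P = 43.
Then Y = 3658 − 3·43 = 3529.

P = 43, Y = 3529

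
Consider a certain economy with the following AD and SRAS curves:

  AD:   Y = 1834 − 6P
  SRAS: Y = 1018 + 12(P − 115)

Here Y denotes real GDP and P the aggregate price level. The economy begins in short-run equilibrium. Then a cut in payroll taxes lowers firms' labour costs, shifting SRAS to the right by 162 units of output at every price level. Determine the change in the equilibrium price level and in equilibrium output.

ΔP = -9, ΔY = +54

This is a positive supply shock: SRAS shifts right.
New SRAS: Y = 12P − 200.
Set AD = SRAS: 1834 − 6P = 12P − 200, so 2034 = 18P and P = 113.
Y = 1834 − 6·113 = 1156.
Initially P = 122, Y = 1102, so ΔP = -9 and ΔY = +54.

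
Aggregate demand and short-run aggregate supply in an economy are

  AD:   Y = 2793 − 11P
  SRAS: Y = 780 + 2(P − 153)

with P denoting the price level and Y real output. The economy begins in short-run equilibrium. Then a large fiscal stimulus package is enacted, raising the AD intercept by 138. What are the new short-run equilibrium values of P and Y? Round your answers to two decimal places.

This is a positive demand shock: AD shifts right.
New AD: Y = 2931 − 11P.
SRAS can be written Y = 474 + 2P.
Set AD = SRAS: 2931 − 11P = 474 + 2P, so 2457 = 13P and P = 189.00.
Substituting into AD, Y = 852.00.

P = 189.00, Y = 852.00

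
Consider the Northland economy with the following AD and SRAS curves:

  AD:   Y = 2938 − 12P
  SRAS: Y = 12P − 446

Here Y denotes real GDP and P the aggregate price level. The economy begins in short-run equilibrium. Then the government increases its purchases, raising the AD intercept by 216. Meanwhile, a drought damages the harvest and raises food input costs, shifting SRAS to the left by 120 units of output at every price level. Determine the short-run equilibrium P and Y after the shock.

After both shocks: AD is Y = 3154 − 12P and SRAS is Y = 12P − 566.
Setting them equal: 3720 = 24P, so P = 155.
Y = 3154 − 12·155 = 1294.

P = 155, Y = 1294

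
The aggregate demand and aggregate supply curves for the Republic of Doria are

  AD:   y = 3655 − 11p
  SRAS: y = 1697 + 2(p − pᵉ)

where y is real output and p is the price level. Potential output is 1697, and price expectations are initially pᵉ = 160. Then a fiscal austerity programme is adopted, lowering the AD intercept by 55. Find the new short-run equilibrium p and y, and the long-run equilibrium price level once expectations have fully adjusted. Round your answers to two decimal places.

AD shifts left: new AD is y = 3600 − 11p. With pᵉ = 160, SRAS is y = 1377 + 2p.
Short run: 3600 − 11p = 1377 + 2p gives 2223 = 13p, so p = 171.00 and y = 3600 − 11p = 1719.00.
y = 1719.00 is above potential 1697; expectations adjust and SRAS shifts left until y = 1697.
Long run: on the new AD curve, 1697 = 3600 − 11p gives p = 173.00.

Short run: p = 171.00, y = 1719.00. Long run: p = 173.00.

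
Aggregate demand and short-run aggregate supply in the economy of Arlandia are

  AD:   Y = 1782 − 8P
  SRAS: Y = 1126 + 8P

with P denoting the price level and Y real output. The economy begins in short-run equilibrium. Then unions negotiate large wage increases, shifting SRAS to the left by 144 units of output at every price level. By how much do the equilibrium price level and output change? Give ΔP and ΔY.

ΔP = +9, ΔY = -72

This is a negative supply shock: SRAS shifts left.
New SRAS: Y = 982 + 8P.
Set AD = SRAS: 1782 − 8P = 982 + 8P, so 800 = 16P and P = 50.
Y = 1782 − 8·50 = 1382.
Initially P = 41, Y = 1454, so ΔP = +9 and ΔY = -72.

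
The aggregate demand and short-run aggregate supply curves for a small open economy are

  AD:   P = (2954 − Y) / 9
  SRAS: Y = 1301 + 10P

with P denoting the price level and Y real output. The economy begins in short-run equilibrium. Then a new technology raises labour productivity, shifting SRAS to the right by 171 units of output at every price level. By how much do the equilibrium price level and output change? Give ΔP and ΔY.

ΔP = -9, ΔY = +81

This is a positive supply shock: SRAS shifts right.
New SRAS: Y = 1472 + 10P.
Set AD = SRAS: 2954 − 9P = 1472 + 10P, so 1482 = 19P and P = 78.
Y = 2954 − 9·78 = 2252.
Initially P = 87, Y = 2171, so ΔP = -9 and ΔY = +81.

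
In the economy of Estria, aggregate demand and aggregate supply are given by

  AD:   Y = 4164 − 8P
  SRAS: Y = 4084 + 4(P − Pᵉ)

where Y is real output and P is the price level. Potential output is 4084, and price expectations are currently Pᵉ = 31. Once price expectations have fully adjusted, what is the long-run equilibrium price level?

Long-run P = 10

Short run: with Pᵉ = 31, SRAS is Y = 3960 + 4P. Setting AD = SRAS gives 204 = 12P, so P = 17 and Y = 4164 − 8·17 = 4028.
Output 4028 is below potential 4084, so over time expected prices fall and SRAS shifts right until Y returns to 4084.
Long run: Y = 4084 on the AD curve gives 4084 = 4164 − 8P, so P = 10.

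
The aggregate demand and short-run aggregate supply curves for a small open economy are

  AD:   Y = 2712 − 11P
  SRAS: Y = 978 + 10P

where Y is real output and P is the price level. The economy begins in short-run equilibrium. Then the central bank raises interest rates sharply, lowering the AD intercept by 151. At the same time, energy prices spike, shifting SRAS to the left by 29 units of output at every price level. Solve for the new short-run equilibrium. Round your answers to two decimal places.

P = 76.76, Y = 1716.62

After both shocks: AD is Y = 2561 − 11P and SRAS is Y = 949 + 10P.
Setting them equal: 1612 = 21P, so P = 76.76.
Substituting into AD, Y = 1716.62.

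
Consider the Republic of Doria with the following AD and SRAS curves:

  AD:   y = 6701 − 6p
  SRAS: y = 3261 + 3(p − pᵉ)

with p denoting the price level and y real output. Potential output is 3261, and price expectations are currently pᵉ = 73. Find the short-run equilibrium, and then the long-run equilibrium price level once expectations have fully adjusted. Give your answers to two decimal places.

Short run: p = 406.56, y = 4261.67. Long run: p = 573.33.

Short run: with pᵉ = 73, SRAS is y = 3042 + 3p. Setting AD = SRAS gives 3659 = 9p, so p = 406.56 and y = 6701 − 6p = 4261.67.
Output 4261.67 is above potential 3261, so over time expected prices rise and SRAS shifts left until y returns to 3261.
Long run: y = 3261 on the AD curve gives 3261 = 6701 − 6p, so p = 573.33.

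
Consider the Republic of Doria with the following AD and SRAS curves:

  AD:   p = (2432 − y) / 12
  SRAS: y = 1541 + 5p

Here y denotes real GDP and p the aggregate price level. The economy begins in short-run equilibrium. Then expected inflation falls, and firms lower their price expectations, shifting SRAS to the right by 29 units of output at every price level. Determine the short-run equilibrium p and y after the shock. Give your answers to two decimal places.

This is a positive supply shock: SRAS shifts right.
New SRAS: y = 1570 + 5p.
Set AD = SRAS: 2432 − 12p = 1570 + 5p, so 862 = 17p and p = 50.71.
Substituting into AD, y = 1823.53.

p = 50.71, y = 1823.53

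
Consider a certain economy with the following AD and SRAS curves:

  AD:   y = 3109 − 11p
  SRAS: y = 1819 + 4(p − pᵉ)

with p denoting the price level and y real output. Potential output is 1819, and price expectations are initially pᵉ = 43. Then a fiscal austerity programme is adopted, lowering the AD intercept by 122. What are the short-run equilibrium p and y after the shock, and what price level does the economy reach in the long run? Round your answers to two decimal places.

Short run: p = 89.33, y = 2004.33. Long run: p = 106.18.

AD shifts left: new AD is y = 2987 − 11p. With pᵉ = 43, SRAS is y = 1647 + 4p.
Short run: 2987 − 11p = 1647 + 4p gives 1340 = 15p, so p = 89.33 and y = 2987 − 11p = 2004.33.
y = 2004.33 is above potential 1819; expectations adjust and SRAS shifts left until y = 1819.
Long run: on the new AD curve, 1819 = 2987 − 11p gives p = 106.18.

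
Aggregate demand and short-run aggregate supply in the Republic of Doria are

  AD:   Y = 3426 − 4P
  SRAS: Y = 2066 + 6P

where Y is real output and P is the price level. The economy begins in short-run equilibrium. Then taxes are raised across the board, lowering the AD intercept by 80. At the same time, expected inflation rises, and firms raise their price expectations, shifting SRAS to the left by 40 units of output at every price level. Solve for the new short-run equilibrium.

After both shocks: AD is Y = 3346 − 4P and SRAS is Y = 2026 + 6P.
Setting them equal: 1320 = 10P, so P = 132.
Y = 3346 − 4·132 = 2818.

P = 132, Y = 2818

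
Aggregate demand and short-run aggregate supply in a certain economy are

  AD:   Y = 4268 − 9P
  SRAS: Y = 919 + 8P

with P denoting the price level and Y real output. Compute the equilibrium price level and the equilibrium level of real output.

Set AD = SRAS: 4268 − 9P = 919 + 8P, so 3349 = 17P and P = 197.
Then Y = 4268 − 9·197 = 2495.

P = 197, Y = 2495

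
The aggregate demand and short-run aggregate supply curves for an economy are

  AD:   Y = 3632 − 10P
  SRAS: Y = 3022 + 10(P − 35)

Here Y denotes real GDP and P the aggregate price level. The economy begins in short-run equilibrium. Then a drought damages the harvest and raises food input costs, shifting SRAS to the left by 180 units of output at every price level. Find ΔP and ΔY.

This is a negative supply shock: SRAS shifts left.
New SRAS: Y = 2492 + 10P.
Set AD = SRAS: 3632 − 10P = 2492 + 10P, so 1140 = 20P and P = 57.
Y = 3632 − 10·57 = 3062.
Initially P = 48, Y = 3152, so ΔP = +9 and ΔY = -90.

ΔP = +9, ΔY = -90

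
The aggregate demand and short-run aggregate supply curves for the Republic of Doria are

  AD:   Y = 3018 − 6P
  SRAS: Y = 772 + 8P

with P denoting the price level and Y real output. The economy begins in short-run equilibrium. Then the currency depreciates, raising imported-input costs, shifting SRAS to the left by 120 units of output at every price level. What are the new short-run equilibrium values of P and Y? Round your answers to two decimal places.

This is a negative supply shock: SRAS shifts left.
New SRAS: Y = 652 + 8P.
Set AD = SRAS: 3018 − 6P = 652 + 8P, so 2366 = 14P and P = 169.00.
Substituting into AD, Y = 2004.00.

P = 169.00, Y = 2004.00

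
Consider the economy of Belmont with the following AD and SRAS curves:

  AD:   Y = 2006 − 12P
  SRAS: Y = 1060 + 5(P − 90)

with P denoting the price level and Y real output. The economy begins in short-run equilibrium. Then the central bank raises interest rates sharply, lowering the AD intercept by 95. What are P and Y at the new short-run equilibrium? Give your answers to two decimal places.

This is a negative demand shock: AD shifts left.
New AD: Y = 1911 − 12P.
SRAS can be written Y = 610 + 5P.
Set AD = SRAS: 1911 − 12P = 610 + 5P, so 1301 = 17P and P = 76.53.
Substituting into AD, Y = 992.65.

P = 76.53, Y = 992.65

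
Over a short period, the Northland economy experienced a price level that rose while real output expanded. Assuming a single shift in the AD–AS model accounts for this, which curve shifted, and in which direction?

AD shifted right

P rose and Y rose. An AD shift moves P and Y in the same direction; an SRAS shift moves them in opposite directions.
Here P and Y moved in the same direction, so the AD curve shifted.
Since Y rose, AD shifted right.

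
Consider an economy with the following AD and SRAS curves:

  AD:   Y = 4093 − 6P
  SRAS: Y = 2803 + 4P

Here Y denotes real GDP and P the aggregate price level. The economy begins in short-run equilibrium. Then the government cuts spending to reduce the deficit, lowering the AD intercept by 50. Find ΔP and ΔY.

ΔP = -5, ΔY = -20

This is a negative demand shock: AD shifts left.
New AD: Y = 4043 − 6P.
Set AD = SRAS: 4043 − 6P = 2803 + 4P, so 1240 = 10P and P = 124.
Y = 4043 − 6·124 = 3299.
Initially P = 129, Y = 3319, so ΔP = -5 and ΔY = -20.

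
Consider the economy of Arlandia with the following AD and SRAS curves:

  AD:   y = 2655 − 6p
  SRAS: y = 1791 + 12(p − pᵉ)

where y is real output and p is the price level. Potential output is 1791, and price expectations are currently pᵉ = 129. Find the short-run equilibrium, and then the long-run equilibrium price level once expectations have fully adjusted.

Short run: with pᵉ = 129, SRAS is y = 243 + 12p. Setting AD = SRAS gives 2412 = 18p, so p = 134 and y = 2655 − 6·134 = 1851.
Output 1851 is above potential 1791, so over time expected prices rise and SRAS shifts left until y returns to 1791.
Long run: y = 1791 on the AD curve gives 1791 = 2655 − 6p, so p = 144.

Short run: p = 134, y = 1851. Long run: p = 144.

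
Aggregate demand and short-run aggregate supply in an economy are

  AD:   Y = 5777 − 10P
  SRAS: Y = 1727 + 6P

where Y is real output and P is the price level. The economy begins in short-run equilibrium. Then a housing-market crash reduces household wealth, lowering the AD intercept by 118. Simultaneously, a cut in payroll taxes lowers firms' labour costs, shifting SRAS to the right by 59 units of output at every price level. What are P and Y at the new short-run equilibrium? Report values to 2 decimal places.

After both shocks: AD is Y = 5659 − 10P and SRAS is Y = 1786 + 6P.
Setting them equal: 3873 = 16P, so P = 242.06.
Substituting into AD, Y = 3238.38.

P = 242.06, Y = 3238.38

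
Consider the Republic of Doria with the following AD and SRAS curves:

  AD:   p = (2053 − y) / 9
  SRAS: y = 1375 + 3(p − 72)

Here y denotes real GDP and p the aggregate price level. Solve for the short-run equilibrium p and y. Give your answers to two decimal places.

p = 74.50, y = 1382.50

Write SRAS as y = 1375 + 3p − 216 = 1159 + 3p.
Rearrange AD to y = 2053 − 9p.
Set AD = SRAS: 2053 − 9p = 1159 + 3p, so 894 = 12p and p = 74.50.
Substituting into AD, y = 2053 − 9p = 1382.50.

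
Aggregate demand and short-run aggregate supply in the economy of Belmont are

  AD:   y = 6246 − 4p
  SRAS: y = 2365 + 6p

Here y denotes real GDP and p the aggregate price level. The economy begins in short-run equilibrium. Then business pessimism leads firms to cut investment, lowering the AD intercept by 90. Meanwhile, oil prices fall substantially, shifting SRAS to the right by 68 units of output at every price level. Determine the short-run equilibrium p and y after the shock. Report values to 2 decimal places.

After both shocks: AD is y = 6156 − 4p and SRAS is y = 2433 + 6p.
Setting them equal: 3723 = 10p, so p = 372.30.
Substituting into AD, y = 4666.80.

p = 372.30, y = 4666.80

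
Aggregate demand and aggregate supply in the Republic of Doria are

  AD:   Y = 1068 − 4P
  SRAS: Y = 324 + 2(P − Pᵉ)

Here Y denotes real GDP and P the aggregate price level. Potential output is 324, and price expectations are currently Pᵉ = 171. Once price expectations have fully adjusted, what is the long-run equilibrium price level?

Short run: with Pᵉ = 171, SRAS is Y = 2P − 18. Setting AD = SRAS gives 1086 = 6P, so P = 181 and Y = 1068 − 4·181 = 344.
Output 344 is above potential 324, so over time expected prices rise and SRAS shifts left until Y returns to 324.
Long run: Y = 324 on the AD curve gives 324 = 1068 − 4P, so P = 186.

Long-run P = 186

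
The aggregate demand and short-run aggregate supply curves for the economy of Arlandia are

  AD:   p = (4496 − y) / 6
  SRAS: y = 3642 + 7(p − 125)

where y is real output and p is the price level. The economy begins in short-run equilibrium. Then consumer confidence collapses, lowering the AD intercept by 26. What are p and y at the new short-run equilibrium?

p = 131, y = 3684

This is a negative demand shock: AD shifts left.
New AD: y = 4470 − 6p.
SRAS can be written y = 2767 + 7p.
Set AD = SRAS: 4470 − 6p = 2767 + 7p, so 1703 = 13p and p = 131.
y = 4470 − 6·131 = 3684.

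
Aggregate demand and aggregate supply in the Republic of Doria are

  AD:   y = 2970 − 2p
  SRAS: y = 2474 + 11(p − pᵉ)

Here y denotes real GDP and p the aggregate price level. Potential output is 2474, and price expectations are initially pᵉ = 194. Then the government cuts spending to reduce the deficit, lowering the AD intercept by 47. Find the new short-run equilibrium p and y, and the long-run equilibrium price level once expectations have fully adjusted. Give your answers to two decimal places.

AD shifts left: new AD is y = 2923 − 2p. With pᵉ = 194, SRAS is y = 340 + 11p.
Short run: 2923 − 2p = 340 + 11p gives 2583 = 13p, so p = 198.69 and y = 2923 − 2p = 2525.62.
y = 2525.62 is above potential 2474; expectations adjust and SRAS shifts left until y = 2474.
Long run: on the new AD curve, 2474 = 2923 − 2p gives p = 224.50.

Short run: p = 198.69, y = 2525.62. Long run: p = 224.50.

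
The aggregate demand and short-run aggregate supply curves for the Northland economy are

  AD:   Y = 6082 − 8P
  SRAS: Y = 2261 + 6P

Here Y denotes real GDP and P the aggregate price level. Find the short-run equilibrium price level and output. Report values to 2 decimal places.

Set AD = SRAS: 6082 − 8P = 2261 + 6P, so 3821 = 14P and P = 272.93.
Substituting into AD, Y = 6082 − 8P = 3898.57.

P = 272.93, Y = 3898.57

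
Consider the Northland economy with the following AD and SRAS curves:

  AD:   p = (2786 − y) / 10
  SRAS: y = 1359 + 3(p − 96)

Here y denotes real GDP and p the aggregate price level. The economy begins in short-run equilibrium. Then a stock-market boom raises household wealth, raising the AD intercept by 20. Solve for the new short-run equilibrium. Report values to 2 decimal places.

p = 133.46, y = 1471.38

This is a positive demand shock: AD shifts right.
New AD: y = 2806 − 10p.
SRAS can be written y = 1071 + 3p.
Set AD = SRAS: 2806 − 10p = 1071 + 3p, so 1735 = 13p and p = 133.46.
Substituting into AD, y = 1471.38.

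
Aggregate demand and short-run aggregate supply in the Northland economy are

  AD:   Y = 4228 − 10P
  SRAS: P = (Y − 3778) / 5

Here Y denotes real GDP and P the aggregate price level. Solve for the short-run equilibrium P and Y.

P = 30, Y = 3928

Rearrange SRAS to Y = 3778 + 5P.
Set AD = SRAS: 4228 − 10P = 3778 + 5P, so 450 = 15P and P = 30.
Then Y = 4228 − 10·30 = 3928.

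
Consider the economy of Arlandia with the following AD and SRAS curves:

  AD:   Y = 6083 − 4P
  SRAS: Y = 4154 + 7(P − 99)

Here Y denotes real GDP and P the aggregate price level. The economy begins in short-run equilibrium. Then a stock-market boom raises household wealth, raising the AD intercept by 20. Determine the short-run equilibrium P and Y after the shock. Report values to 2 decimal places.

P = 240.18, Y = 5142.27

This is a positive demand shock: AD shifts right.
New AD: Y = 6103 − 4P.
SRAS can be written Y = 3461 + 7P.
Set AD = SRAS: 6103 − 4P = 3461 + 7P, so 2642 = 11P and P = 240.18.
Substituting into AD, Y = 5142.27.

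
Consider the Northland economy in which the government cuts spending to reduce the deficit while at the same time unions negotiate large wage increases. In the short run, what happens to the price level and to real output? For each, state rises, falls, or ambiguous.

Price level: ambiguous; output: falls

The first event is a negative demand shock: AD shifts left, which by itself pushes P down and Y down.
The second is an adverse supply shock: SRAS shifts left, which by itself pushes P up and Y down.
The two shocks push P in opposite directions, so the effect on P is ambiguous. Both shocks push Y down, so Y falls.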